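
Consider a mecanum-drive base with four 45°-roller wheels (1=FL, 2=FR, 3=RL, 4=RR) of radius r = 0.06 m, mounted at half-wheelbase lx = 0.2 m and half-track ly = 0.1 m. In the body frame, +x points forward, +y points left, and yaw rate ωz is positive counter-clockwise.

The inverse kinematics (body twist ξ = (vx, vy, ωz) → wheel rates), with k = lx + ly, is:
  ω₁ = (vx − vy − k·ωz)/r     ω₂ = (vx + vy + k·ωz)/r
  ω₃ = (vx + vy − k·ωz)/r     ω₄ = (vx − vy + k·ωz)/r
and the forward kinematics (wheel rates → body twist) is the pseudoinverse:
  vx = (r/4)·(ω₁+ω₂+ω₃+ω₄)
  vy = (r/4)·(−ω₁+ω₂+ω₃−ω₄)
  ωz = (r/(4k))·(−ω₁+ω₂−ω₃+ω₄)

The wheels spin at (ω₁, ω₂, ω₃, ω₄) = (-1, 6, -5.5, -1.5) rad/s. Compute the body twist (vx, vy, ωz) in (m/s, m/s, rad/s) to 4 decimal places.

(-0.0300, 0.0450, 0.5500)

k = lx + ly = 0.2 + 0.1 = 0.3000
ω₁+ω₂+ω₃+ω₄ = -2.0000  →  vx = (0.06/4)·-2.0000 = -0.0300
−ω₁+ω₂+ω₃−ω₄ = 3.0000  →  vy = (0.06/4)·3.0000 = 0.0450
−ω₁+ω₂−ω₃+ω₄ = 11.0000  →  ωz = (0.06/1.2000)·11.0000 = 0.5500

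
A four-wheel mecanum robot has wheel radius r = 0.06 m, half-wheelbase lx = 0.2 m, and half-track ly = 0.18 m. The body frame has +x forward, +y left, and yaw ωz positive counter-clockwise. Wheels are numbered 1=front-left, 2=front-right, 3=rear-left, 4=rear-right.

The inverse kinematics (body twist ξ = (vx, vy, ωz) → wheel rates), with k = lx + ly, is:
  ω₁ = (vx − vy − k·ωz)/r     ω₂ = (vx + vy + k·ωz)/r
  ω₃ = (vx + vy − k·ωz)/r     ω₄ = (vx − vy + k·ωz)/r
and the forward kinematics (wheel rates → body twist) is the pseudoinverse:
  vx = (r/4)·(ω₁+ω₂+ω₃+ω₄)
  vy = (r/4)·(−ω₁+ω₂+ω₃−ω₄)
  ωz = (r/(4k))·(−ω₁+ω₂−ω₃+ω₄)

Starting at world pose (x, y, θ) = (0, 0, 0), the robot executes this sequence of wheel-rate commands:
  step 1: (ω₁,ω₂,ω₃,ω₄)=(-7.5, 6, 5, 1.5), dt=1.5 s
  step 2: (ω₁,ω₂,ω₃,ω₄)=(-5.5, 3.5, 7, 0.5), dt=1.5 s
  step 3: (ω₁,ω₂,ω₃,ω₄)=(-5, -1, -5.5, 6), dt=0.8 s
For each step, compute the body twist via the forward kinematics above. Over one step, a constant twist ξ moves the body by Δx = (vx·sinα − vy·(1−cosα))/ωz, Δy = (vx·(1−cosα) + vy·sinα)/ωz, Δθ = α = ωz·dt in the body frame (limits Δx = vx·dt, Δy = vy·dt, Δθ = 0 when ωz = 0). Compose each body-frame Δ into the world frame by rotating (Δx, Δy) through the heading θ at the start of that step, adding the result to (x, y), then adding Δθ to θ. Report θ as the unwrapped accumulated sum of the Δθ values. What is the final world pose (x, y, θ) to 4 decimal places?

(-0.0839, 0.6395, 1.2296)

step 1: ξ=(vx,vy,ωz)=(0.0750, 0.2550, 0.3947), dt=1.5 → body Δ=(-0.0039, 0.3929, 0.5921) → world pose (-0.0039, 0.3929, 0.5921)
step 2: ξ=(vx,vy,ωz)=(0.0825, 0.2325, 0.0987), dt=1.5 → body Δ=(0.0975, 0.3566, 0.1480) → world pose (-0.1220, 0.7432, 0.7401)
step 3: ξ=(vx,vy,ωz)=(-0.0825, -0.1125, 0.6118), dt=0.8 → body Δ=(-0.0418, -0.1023, 0.4895) → world pose (-0.0839, 0.6395, 1.2296)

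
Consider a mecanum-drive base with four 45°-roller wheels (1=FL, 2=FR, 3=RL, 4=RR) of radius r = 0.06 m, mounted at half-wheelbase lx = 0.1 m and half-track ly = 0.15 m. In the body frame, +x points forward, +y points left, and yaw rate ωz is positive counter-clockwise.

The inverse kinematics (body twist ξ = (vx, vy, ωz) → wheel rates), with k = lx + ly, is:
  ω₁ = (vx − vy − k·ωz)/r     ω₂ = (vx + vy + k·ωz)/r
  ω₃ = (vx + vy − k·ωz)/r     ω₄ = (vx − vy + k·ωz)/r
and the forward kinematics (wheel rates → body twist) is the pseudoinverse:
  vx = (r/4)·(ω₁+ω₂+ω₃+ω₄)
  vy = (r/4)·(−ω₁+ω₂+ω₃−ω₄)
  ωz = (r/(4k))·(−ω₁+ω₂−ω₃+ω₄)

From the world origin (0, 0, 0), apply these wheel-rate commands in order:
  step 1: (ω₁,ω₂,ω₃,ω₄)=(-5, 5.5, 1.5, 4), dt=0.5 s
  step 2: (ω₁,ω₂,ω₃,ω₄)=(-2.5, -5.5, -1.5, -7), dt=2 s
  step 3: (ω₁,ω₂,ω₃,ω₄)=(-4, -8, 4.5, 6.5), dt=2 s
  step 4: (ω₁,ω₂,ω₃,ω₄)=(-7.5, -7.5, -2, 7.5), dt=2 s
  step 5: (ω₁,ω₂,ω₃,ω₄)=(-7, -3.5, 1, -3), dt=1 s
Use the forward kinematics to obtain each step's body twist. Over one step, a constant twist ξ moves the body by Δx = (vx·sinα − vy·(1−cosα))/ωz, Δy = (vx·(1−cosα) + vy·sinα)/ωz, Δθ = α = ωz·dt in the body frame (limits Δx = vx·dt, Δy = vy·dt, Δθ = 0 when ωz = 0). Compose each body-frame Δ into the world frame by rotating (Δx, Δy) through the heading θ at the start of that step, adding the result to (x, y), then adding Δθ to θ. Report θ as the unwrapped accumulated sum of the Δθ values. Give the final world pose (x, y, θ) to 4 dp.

step 1: ξ=(vx,vy,ωz)=(0.0900, 0.1200, 0.7800), dt=0.5 → body Δ=(0.0323, 0.0672, 0.3900) → world pose (0.0323, 0.0672, 0.3900)
step 2: ξ=(vx,vy,ωz)=(-0.2475, 0.0375, -0.5100), dt=2.0 → body Δ=(-0.3785, 0.2940, -1.0200) → world pose (-0.4295, 0.1952, -0.6300)
step 3: ξ=(vx,vy,ωz)=(-0.0150, -0.0900, -0.1200), dt=2.0 → body Δ=(-0.0512, -0.1747, -0.2400) → world pose (-0.5738, 0.0842, -0.8700)
step 4: ξ=(vx,vy,ωz)=(-0.1425, -0.1425, 0.5700), dt=2.0 → body Δ=(-0.0816, -0.3728, 1.1400) → world pose (-0.9113, -0.0939, 0.2700)
step 5: ξ=(vx,vy,ωz)=(-0.1875, 0.1125, -0.0300), dt=1.0 → body Δ=(-0.1858, 0.1153, -0.0300) → world pose (-1.1211, -0.0323, 0.2400)

(-1.1211, -0.0323, 0.2400)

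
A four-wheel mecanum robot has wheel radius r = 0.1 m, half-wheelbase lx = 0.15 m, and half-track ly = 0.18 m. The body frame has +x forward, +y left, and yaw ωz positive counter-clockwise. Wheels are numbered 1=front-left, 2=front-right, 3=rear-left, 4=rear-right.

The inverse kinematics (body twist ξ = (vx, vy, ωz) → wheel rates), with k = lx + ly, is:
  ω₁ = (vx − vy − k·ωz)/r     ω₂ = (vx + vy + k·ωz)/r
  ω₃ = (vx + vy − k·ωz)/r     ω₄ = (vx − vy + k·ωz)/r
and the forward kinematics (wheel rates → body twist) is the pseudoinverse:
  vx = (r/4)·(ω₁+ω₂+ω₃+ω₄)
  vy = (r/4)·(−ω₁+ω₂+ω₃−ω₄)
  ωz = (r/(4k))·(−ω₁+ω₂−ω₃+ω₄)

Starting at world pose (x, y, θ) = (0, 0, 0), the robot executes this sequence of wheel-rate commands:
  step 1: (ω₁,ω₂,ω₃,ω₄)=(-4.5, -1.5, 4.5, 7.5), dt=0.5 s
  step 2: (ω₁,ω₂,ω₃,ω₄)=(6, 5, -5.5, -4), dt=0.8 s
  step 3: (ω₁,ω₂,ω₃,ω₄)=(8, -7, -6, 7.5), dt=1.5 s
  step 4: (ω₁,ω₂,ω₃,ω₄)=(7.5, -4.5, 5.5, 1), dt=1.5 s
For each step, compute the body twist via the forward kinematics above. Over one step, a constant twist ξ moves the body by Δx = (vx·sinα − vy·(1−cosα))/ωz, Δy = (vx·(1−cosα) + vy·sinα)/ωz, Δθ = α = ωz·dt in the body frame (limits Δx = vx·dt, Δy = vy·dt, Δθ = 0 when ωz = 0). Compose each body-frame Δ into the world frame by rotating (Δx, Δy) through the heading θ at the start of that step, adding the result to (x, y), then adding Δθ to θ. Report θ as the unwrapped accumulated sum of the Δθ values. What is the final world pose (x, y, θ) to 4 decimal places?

step 1: ξ=(vx,vy,ωz)=(0.1500, 0.0000, 0.4545), dt=0.5 → body Δ=(0.0744, 0.0085, 0.2273) → world pose (0.0744, 0.0085, 0.2273)
step 2: ξ=(vx,vy,ωz)=(0.0375, -0.0625, 0.0379), dt=0.8 → body Δ=(0.0308, -0.0495, 0.0303) → world pose (0.1155, -0.0328, 0.2576)
step 3: ξ=(vx,vy,ωz)=(0.0625, -0.7125, -0.1136), dt=1.5 → body Δ=(0.0024, -1.0716, -0.1705) → world pose (0.3908, -1.0684, 0.0871)
step 4: ξ=(vx,vy,ωz)=(0.2375, -0.1875, -1.2500), dt=1.5 → body Δ=(-0.0137, -0.3900, -1.8750) → world pose (0.4111, -1.4582, -1.7879)

(0.4111, -1.4582, -1.7879)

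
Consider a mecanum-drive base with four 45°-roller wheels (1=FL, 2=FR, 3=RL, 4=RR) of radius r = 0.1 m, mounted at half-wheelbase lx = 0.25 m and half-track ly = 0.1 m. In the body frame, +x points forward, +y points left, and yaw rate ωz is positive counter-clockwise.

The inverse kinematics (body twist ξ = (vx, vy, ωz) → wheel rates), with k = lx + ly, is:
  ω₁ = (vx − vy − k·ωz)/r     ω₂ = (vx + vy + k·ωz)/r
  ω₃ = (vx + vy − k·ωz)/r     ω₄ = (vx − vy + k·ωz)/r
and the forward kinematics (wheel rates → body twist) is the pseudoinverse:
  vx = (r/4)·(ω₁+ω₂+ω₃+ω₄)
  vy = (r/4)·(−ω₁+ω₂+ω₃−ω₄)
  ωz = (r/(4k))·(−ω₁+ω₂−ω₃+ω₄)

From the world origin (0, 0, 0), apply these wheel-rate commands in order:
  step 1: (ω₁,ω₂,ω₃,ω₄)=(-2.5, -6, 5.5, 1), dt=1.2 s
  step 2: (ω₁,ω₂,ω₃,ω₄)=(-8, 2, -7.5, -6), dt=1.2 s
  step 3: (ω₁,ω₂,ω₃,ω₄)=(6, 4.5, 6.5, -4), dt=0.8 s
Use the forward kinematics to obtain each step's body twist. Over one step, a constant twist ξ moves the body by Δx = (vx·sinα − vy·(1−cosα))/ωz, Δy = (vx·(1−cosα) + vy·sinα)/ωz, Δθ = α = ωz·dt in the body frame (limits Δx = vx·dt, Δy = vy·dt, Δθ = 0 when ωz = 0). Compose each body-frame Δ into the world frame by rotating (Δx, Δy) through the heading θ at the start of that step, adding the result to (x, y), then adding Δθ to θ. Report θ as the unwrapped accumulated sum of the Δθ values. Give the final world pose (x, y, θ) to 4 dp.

step 1: ξ=(vx,vy,ωz)=(-0.0500, 0.0250, -0.5714), dt=1.2 → body Δ=(-0.0455, 0.0475, -0.6857) → world pose (-0.0455, 0.0475, -0.6857)
step 2: ξ=(vx,vy,ωz)=(-0.4875, 0.2125, 0.8214), dt=1.2 → body Δ=(-0.6106, -0.0501, 0.9857) → world pose (-0.5498, 0.3954, 0.3000)
step 3: ξ=(vx,vy,ωz)=(0.3250, 0.2250, -0.8571), dt=0.8 → body Δ=(0.2994, 0.0805, -0.6857) → world pose (-0.2875, 0.5608, -0.3857)

(-0.2875, 0.5608, -0.3857)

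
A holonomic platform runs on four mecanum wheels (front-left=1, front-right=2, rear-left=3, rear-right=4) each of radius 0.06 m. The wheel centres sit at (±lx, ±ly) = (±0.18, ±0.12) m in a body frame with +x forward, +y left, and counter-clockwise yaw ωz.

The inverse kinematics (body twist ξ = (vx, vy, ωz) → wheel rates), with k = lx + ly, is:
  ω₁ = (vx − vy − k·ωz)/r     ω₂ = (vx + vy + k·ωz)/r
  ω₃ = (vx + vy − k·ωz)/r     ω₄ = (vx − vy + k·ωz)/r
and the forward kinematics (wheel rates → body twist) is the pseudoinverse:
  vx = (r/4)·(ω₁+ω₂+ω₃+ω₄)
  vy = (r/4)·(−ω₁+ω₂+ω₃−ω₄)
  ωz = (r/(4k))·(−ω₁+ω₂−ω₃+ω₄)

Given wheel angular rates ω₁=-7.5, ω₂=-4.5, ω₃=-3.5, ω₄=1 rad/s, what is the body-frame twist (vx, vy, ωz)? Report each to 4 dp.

(-0.2175, -0.0225, 0.3750)

k = lx + ly = 0.18 + 0.12 = 0.3000
ω₁+ω₂+ω₃+ω₄ = -14.5000  →  vx = (0.06/4)·-14.5000 = -0.2175
−ω₁+ω₂+ω₃−ω₄ = -1.5000  →  vy = (0.06/4)·-1.5000 = -0.0225
−ω₁+ω₂−ω₃+ω₄ = 7.5000  →  ωz = (0.06/1.2000)·7.5000 = 0.3750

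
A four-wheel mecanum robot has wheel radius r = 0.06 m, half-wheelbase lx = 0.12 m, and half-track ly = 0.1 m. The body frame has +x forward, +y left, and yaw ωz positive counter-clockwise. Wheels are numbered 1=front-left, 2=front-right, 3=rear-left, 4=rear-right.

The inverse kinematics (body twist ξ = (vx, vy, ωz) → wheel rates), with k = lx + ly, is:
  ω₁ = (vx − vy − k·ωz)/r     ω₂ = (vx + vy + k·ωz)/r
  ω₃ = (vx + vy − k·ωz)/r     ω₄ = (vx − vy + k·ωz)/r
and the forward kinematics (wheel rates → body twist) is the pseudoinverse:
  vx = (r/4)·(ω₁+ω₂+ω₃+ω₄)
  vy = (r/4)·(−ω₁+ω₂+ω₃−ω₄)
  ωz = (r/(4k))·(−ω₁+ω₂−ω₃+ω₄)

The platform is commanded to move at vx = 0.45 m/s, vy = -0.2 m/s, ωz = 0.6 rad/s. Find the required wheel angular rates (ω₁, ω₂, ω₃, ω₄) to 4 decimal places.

k = lx + ly = 0.12 + 0.1 = 0.2200;  k·ωz = 0.2200·0.6 = 0.1320
ω₁ (FL) = (vx − vy − k·ωz)/r = 0.5180/0.06 = 8.6333
ω₂ (FR) = (vx + vy + k·ωz)/r = 0.3820/0.06 = 6.3667
ω₃ (RL) = (vx + vy − k·ωz)/r = 0.1180/0.06 = 1.9667
ω₄ (RR) = (vx − vy + k·ωz)/r = 0.7820/0.06 = 13.0333

(8.6333, 6.3667, 1.9667, 13.0333)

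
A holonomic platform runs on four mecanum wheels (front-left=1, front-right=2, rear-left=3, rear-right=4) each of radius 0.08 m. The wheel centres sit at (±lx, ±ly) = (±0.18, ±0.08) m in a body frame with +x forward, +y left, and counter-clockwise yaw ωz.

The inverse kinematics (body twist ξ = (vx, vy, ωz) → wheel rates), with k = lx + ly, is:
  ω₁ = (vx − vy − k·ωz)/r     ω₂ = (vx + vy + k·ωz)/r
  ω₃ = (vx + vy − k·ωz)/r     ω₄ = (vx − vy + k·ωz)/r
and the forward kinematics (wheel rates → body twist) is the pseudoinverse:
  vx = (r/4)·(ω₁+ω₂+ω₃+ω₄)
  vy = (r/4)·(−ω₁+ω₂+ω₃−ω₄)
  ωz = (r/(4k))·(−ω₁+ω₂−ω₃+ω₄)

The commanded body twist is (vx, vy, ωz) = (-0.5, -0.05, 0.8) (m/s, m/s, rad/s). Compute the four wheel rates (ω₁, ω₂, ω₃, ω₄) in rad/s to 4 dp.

(-8.2250, -4.2750, -9.4750, -3.0250)

k = lx + ly = 0.18 + 0.08 = 0.2600;  k·ωz = 0.2600·0.8 = 0.2080
ω₁ (FL) = (vx − vy − k·ωz)/r = -0.6580/0.08 = -8.2250
ω₂ (FR) = (vx + vy + k·ωz)/r = -0.3420/0.08 = -4.2750
ω₃ (RL) = (vx + vy − k·ωz)/r = -0.7580/0.08 = -9.4750
ω₄ (RR) = (vx − vy + k·ωz)/r = -0.2420/0.08 = -3.0250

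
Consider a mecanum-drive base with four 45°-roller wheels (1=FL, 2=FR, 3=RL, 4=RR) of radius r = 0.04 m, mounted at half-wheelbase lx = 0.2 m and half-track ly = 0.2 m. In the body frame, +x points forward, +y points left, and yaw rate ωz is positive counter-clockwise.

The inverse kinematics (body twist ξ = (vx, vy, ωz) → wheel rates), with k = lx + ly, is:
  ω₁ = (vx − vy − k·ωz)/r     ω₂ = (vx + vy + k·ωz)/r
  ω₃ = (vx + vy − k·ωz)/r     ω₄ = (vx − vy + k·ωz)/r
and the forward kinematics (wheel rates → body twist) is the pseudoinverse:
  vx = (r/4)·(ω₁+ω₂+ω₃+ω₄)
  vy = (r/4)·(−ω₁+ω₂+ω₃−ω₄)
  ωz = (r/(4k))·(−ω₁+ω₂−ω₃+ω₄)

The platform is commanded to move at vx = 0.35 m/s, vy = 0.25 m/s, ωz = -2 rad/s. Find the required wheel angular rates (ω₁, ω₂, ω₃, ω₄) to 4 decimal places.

k = lx + ly = 0.2 + 0.2 = 0.4000;  k·ωz = 0.4000·-2 = -0.8000
ω₁ (FL) = (vx − vy − k·ωz)/r = 0.9000/0.04 = 22.5000
ω₂ (FR) = (vx + vy + k·ωz)/r = -0.2000/0.04 = -5.0000
ω₃ (RL) = (vx + vy − k·ωz)/r = 1.4000/0.04 = 35.0000
ω₄ (RR) = (vx − vy + k·ωz)/r = -0.7000/0.04 = -17.5000

(22.5000, -5.0000, 35.0000, -17.5000)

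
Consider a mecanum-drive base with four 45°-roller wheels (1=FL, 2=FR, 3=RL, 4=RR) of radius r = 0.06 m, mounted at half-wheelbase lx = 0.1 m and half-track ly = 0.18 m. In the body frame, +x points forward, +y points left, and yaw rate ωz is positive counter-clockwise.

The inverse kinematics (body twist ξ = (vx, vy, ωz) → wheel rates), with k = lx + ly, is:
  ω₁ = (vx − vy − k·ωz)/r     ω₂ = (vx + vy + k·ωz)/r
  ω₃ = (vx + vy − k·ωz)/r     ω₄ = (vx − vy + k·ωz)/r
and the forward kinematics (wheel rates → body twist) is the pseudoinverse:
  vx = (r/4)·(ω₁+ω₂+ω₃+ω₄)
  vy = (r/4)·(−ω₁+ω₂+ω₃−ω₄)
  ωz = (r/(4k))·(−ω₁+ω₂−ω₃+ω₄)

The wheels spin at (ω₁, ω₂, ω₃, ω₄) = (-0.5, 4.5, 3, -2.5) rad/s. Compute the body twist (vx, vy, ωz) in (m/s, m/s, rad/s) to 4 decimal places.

k = lx + ly = 0.1 + 0.18 = 0.2800
ω₁+ω₂+ω₃+ω₄ = 4.5000  →  vx = (0.06/4)·4.5000 = 0.0675
−ω₁+ω₂+ω₃−ω₄ = 10.5000  →  vy = (0.06/4)·10.5000 = 0.1575
−ω₁+ω₂−ω₃+ω₄ = -0.5000  →  ωz = (0.06/1.1200)·-0.5000 = -0.0268

(0.0675, 0.1575, -0.0268)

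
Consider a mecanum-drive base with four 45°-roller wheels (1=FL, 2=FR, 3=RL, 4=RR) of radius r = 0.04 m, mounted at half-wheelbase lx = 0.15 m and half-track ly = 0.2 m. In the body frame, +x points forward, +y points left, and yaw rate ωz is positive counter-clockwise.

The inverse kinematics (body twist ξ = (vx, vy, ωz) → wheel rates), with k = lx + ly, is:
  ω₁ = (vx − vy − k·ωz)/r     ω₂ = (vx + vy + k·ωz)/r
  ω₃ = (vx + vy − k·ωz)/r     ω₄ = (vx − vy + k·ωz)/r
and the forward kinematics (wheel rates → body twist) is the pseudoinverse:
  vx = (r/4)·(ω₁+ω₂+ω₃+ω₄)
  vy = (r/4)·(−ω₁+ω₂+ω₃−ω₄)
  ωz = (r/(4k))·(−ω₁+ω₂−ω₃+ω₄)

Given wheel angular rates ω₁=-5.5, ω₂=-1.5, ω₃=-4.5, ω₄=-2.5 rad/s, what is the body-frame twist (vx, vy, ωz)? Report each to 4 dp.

(-0.1400, 0.0200, 0.1714)

k = lx + ly = 0.15 + 0.2 = 0.3500
ω₁+ω₂+ω₃+ω₄ = -14.0000  →  vx = (0.04/4)·-14.0000 = -0.1400
−ω₁+ω₂+ω₃−ω₄ = 2.0000  →  vy = (0.04/4)·2.0000 = 0.0200
−ω₁+ω₂−ω₃+ω₄ = 6.0000  →  ωz = (0.04/1.4000)·6.0000 = 0.1714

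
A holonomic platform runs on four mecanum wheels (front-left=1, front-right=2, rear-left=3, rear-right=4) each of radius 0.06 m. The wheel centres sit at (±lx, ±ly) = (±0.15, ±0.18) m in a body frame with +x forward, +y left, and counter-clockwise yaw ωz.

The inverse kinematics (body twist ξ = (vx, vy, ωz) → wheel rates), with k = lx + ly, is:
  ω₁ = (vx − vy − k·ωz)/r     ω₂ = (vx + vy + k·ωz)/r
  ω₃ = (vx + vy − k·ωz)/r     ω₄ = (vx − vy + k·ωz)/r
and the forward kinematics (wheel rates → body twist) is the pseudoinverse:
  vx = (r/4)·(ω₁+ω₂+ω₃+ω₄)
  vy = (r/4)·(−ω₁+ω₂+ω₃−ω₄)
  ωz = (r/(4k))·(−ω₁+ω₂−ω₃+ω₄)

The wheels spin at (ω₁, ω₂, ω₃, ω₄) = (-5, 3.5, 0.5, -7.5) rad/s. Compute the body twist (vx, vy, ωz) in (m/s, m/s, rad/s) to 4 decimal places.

(-0.1275, 0.2475, 0.0227)

k = lx + ly = 0.15 + 0.18 = 0.3300
ω₁+ω₂+ω₃+ω₄ = -8.5000  →  vx = (0.06/4)·-8.5000 = -0.1275
−ω₁+ω₂+ω₃−ω₄ = 16.5000  →  vy = (0.06/4)·16.5000 = 0.2475
−ω₁+ω₂−ω₃+ω₄ = 0.5000  →  ωz = (0.06/1.3200)·0.5000 = 0.0227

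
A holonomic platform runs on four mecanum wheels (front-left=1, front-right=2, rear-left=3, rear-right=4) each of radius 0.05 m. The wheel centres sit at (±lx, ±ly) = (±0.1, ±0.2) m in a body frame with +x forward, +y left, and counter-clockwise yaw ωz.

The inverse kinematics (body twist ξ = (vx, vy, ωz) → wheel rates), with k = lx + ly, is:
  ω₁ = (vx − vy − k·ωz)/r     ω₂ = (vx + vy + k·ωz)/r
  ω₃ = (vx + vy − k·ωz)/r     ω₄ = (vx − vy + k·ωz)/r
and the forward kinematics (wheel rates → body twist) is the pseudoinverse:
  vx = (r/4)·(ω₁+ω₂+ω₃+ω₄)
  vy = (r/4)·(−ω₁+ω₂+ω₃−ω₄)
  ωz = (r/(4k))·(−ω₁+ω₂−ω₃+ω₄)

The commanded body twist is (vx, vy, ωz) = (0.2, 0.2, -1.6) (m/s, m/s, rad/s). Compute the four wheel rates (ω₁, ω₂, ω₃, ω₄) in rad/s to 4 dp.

k = lx + ly = 0.1 + 0.2 = 0.3000;  k·ωz = 0.3000·-1.6 = -0.4800
ω₁ (FL) = (vx − vy − k·ωz)/r = 0.4800/0.05 = 9.6000
ω₂ (FR) = (vx + vy + k·ωz)/r = -0.0800/0.05 = -1.6000
ω₃ (RL) = (vx + vy − k·ωz)/r = 0.8800/0.05 = 17.6000
ω₄ (RR) = (vx − vy + k·ωz)/r = -0.4800/0.05 = -9.6000

(9.6000, -1.6000, 17.6000, -9.6000)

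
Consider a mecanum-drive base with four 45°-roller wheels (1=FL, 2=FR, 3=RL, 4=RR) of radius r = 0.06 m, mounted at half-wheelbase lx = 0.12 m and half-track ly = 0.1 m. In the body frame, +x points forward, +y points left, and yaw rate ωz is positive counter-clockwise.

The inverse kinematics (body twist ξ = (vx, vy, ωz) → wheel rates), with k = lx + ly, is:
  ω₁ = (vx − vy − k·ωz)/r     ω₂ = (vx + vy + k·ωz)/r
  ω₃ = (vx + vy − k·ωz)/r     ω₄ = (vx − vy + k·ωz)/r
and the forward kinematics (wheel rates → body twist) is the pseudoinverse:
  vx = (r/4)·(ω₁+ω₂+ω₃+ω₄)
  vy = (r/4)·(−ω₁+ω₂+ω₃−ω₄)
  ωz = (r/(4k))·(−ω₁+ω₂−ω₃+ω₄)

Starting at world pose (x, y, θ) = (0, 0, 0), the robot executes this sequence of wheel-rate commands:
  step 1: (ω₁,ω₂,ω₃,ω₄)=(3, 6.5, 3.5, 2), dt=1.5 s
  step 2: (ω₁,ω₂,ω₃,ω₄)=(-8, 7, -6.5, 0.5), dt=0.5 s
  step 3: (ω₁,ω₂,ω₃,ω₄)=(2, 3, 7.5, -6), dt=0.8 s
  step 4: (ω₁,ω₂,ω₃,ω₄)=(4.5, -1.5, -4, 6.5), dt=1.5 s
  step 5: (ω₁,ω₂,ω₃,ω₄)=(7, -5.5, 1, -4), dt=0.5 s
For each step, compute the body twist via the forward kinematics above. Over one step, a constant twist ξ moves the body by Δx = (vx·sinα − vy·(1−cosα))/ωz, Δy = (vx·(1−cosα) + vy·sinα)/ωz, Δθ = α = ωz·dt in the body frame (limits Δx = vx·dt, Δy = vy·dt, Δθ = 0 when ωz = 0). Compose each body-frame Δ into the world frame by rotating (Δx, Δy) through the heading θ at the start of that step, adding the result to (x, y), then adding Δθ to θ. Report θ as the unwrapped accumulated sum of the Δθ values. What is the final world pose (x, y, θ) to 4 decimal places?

(0.5111, 0.0324, 0.1364)

step 1: ξ=(vx,vy,ωz)=(0.2250, 0.0750, 0.1364), dt=1.5 → body Δ=(0.3237, 0.1461, 0.2045) → world pose (0.3237, 0.1461, 0.2045)
step 2: ξ=(vx,vy,ωz)=(-0.1050, 0.1200, 1.5000), dt=0.5 → body Δ=(-0.0692, 0.0357, 0.7500) → world pose (0.2487, 0.1671, 0.9545)
step 3: ξ=(vx,vy,ωz)=(0.0975, 0.2175, -0.8523), dt=0.8 → body Δ=(0.1292, 0.1353, -0.6818) → world pose (0.2130, 0.3506, 0.2727)
step 4: ξ=(vx,vy,ωz)=(0.0825, -0.2475, 0.3068), dt=1.5 → body Δ=(0.2034, -0.3303, 0.4602) → world pose (0.4978, 0.0873, 0.7330)
step 5: ξ=(vx,vy,ωz)=(-0.0225, -0.1125, -1.1932), dt=0.5 → body Δ=(-0.0269, -0.0497, -0.5966) → world pose (0.5111, 0.0324, 0.1364)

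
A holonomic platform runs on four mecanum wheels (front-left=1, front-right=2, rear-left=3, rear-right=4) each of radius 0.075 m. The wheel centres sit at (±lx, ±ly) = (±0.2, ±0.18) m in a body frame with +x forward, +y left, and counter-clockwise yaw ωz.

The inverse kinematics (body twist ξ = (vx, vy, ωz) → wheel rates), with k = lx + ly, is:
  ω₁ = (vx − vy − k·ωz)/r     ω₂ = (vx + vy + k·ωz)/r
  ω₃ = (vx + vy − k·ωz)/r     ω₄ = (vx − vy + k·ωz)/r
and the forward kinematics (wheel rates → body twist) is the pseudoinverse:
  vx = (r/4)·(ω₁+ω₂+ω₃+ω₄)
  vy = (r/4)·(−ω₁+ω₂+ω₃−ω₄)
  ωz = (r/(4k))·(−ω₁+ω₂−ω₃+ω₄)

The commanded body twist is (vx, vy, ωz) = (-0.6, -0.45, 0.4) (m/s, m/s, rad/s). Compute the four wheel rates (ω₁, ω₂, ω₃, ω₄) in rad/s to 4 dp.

k = lx + ly = 0.2 + 0.18 = 0.3800;  k·ωz = 0.3800·0.4 = 0.1520
ω₁ (FL) = (vx − vy − k·ωz)/r = -0.3020/0.075 = -4.0267
ω₂ (FR) = (vx + vy + k·ωz)/r = -0.8980/0.075 = -11.9733
ω₃ (RL) = (vx + vy − k·ωz)/r = -1.2020/0.075 = -16.0267
ω₄ (RR) = (vx − vy + k·ωz)/r = 0.0020/0.075 = 0.0267

(-4.0267, -11.9733, -16.0267, 0.0267)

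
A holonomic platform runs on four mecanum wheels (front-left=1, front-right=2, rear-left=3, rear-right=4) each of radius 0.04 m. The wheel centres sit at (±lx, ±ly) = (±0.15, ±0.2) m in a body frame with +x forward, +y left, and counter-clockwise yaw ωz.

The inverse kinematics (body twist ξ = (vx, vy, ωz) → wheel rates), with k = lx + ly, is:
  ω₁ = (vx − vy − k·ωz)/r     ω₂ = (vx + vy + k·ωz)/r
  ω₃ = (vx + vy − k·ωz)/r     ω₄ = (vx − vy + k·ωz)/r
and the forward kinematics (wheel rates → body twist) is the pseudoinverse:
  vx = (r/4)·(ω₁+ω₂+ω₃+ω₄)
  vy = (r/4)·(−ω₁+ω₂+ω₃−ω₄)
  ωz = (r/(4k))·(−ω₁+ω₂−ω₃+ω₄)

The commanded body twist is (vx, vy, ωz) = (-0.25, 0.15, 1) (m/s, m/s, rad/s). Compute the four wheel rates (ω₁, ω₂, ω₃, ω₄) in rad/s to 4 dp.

(-18.7500, 6.2500, -11.2500, -1.2500)

k = lx + ly = 0.15 + 0.2 = 0.3500;  k·ωz = 0.3500·1 = 0.3500
ω₁ (FL) = (vx − vy − k·ωz)/r = -0.7500/0.04 = -18.7500
ω₂ (FR) = (vx + vy + k·ωz)/r = 0.2500/0.04 = 6.2500
ω₃ (RL) = (vx + vy − k·ωz)/r = -0.4500/0.04 = -11.2500
ω₄ (RR) = (vx − vy + k·ωz)/r = -0.0500/0.04 = -1.2500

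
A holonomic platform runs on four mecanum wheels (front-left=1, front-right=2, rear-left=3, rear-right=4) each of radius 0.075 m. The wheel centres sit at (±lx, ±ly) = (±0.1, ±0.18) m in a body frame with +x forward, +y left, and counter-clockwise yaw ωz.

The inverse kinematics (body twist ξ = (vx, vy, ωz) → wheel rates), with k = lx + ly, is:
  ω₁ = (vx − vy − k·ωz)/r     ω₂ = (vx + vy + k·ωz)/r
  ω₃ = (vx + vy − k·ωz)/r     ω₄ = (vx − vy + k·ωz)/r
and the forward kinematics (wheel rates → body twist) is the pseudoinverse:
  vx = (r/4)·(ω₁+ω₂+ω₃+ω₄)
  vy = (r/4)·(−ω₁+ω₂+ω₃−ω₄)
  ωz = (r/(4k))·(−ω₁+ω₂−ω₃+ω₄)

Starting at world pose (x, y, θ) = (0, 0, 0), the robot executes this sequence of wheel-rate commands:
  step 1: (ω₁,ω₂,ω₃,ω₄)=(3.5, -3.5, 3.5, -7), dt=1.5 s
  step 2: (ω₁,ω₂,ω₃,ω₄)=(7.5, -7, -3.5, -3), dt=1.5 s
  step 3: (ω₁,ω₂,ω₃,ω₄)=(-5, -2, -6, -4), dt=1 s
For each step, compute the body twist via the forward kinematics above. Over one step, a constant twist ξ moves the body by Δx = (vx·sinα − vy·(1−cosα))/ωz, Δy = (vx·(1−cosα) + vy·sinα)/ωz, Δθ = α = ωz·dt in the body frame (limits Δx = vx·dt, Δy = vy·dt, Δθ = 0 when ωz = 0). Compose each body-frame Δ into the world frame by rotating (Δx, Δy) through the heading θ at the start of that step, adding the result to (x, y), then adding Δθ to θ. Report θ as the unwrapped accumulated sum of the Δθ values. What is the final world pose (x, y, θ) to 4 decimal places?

(0.2045, 0.5480, -2.8292)

step 1: ξ=(vx,vy,ωz)=(-0.0656, 0.0656, -1.1719), dt=1.5 → body Δ=(0.0114, 0.1214, -1.7578) → world pose (0.0114, 0.1214, -1.7578)
step 2: ξ=(vx,vy,ωz)=(-0.1125, -0.2812, -0.9375), dt=1.5 → body Δ=(-0.3692, -0.1956, -1.4062) → world pose (-0.1122, 0.5206, -3.1641)
step 3: ξ=(vx,vy,ωz)=(-0.3187, 0.0188, 0.3348), dt=1.0 → body Δ=(-0.3159, -0.0345, 0.3348) → world pose (0.2045, 0.5480, -2.8292)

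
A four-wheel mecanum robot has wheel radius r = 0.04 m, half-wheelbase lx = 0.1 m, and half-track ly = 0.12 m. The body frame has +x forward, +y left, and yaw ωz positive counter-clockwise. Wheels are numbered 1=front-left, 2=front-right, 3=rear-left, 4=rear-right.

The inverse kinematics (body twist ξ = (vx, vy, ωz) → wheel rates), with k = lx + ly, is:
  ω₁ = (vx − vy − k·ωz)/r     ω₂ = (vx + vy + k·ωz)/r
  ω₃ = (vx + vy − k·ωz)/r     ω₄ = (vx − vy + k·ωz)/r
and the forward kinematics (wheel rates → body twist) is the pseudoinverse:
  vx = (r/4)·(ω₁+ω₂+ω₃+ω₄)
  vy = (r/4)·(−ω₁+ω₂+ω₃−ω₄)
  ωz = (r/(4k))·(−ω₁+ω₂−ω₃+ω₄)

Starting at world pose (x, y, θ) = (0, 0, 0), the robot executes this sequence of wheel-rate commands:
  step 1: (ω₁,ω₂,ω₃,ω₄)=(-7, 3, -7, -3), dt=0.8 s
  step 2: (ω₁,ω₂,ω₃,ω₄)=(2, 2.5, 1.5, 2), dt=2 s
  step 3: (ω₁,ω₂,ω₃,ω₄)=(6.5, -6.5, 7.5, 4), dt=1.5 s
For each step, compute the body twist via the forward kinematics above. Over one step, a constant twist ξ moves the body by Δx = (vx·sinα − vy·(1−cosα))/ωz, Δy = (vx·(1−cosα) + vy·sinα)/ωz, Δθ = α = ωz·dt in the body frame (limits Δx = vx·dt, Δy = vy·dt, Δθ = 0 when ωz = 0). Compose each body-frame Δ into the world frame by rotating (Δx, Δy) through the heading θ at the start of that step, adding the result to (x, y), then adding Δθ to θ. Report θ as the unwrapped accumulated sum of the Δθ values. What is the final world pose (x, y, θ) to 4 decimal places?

(0.1853, -0.0266, -0.5250)

step 1: ξ=(vx,vy,ωz)=(-0.1400, 0.0600, 0.6364), dt=0.8 → body Δ=(-0.1192, 0.0181, 0.5091) → world pose (-0.1192, 0.0181, 0.5091)
step 2: ξ=(vx,vy,ωz)=(0.0800, 0.0000, 0.0455), dt=2.0 → body Δ=(0.1598, 0.0073, 0.0909) → world pose (0.0168, 0.1023, 0.6000)
step 3: ξ=(vx,vy,ωz)=(0.1150, -0.0950, -0.7500), dt=1.5 → body Δ=(0.0663, -0.2015, -1.1250) → world pose (0.1853, -0.0266, -0.5250)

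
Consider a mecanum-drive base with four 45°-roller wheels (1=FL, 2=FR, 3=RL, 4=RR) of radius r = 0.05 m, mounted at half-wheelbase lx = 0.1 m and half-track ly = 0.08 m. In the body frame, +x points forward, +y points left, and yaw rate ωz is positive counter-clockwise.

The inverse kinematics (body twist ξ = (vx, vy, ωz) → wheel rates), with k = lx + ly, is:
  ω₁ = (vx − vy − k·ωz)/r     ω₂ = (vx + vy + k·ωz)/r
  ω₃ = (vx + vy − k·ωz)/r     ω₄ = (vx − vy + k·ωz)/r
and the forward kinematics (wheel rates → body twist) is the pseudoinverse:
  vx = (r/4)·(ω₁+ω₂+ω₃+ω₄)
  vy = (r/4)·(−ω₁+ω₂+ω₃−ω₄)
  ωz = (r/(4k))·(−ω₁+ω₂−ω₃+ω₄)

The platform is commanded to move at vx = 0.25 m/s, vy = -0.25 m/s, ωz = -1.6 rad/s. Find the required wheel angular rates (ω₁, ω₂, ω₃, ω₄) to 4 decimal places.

(15.7600, -5.7600, 5.7600, 4.2400)

k = lx + ly = 0.1 + 0.08 = 0.1800;  k·ωz = 0.1800·-1.6 = -0.2880
ω₁ (FL) = (vx − vy − k·ωz)/r = 0.7880/0.05 = 15.7600
ω₂ (FR) = (vx + vy + k·ωz)/r = -0.2880/0.05 = -5.7600
ω₃ (RL) = (vx + vy − k·ωz)/r = 0.2880/0.05 = 5.7600
ω₄ (RR) = (vx − vy + k·ωz)/r = 0.2120/0.05 = 4.2400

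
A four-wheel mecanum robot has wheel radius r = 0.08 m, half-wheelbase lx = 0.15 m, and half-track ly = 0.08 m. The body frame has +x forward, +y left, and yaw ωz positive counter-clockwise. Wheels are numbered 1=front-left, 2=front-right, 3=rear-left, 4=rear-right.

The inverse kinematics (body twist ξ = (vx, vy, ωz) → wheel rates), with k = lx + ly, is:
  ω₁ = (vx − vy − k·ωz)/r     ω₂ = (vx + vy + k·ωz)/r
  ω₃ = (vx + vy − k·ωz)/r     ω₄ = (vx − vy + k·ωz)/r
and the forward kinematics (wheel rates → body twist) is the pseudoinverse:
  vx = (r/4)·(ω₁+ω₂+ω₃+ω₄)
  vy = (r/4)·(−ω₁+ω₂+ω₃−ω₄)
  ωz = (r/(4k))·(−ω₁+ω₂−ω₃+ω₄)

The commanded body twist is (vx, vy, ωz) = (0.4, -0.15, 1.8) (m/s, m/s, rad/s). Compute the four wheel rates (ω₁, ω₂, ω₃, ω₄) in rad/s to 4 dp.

k = lx + ly = 0.15 + 0.08 = 0.2300;  k·ωz = 0.2300·1.8 = 0.4140
ω₁ (FL) = (vx − vy − k·ωz)/r = 0.1360/0.08 = 1.7000
ω₂ (FR) = (vx + vy + k·ωz)/r = 0.6640/0.08 = 8.3000
ω₃ (RL) = (vx + vy − k·ωz)/r = -0.1640/0.08 = -2.0500
ω₄ (RR) = (vx − vy + k·ωz)/r = 0.9640/0.08 = 12.0500

(1.7000, 8.3000, -2.0500, 12.0500)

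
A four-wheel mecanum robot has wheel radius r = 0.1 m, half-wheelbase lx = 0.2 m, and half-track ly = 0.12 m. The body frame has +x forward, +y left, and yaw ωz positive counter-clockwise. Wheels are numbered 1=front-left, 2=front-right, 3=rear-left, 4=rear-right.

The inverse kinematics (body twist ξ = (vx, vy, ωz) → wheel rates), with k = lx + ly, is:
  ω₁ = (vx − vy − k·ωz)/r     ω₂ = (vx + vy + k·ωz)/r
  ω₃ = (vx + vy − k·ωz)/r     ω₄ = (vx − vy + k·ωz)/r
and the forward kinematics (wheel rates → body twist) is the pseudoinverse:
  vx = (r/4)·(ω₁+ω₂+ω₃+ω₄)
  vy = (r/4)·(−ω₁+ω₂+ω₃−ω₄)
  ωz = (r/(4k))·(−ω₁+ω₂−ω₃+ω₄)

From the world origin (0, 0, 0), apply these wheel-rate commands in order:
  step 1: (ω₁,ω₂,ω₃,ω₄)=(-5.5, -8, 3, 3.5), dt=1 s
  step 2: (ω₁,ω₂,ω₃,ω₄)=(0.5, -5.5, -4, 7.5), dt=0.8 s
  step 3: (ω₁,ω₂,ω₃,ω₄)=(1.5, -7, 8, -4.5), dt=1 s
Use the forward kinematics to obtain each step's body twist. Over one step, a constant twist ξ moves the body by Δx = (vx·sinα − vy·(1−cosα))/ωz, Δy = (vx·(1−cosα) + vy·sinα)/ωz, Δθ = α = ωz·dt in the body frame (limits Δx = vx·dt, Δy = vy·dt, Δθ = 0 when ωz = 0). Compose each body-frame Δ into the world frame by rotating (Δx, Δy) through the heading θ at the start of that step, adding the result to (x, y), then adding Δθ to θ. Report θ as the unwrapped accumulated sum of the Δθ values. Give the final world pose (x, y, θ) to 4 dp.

step 1: ξ=(vx,vy,ωz)=(-0.1750, -0.0750, -0.1562), dt=1.0 → body Δ=(-0.1801, -0.0611, -0.1562) → world pose (-0.1801, -0.0611, -0.1562)
step 2: ξ=(vx,vy,ωz)=(-0.0375, -0.4375, 0.4297), dt=0.8 → body Δ=(0.0302, -0.3483, 0.3438) → world pose (-0.2045, -0.4098, 0.1875)
step 3: ξ=(vx,vy,ωz)=(-0.0500, 0.1000, -1.6406), dt=1.0 → body Δ=(0.0348, 0.0934, -1.6406) → world pose (-0.1878, -0.3115, -1.4531)

(-0.1878, -0.3115, -1.4531)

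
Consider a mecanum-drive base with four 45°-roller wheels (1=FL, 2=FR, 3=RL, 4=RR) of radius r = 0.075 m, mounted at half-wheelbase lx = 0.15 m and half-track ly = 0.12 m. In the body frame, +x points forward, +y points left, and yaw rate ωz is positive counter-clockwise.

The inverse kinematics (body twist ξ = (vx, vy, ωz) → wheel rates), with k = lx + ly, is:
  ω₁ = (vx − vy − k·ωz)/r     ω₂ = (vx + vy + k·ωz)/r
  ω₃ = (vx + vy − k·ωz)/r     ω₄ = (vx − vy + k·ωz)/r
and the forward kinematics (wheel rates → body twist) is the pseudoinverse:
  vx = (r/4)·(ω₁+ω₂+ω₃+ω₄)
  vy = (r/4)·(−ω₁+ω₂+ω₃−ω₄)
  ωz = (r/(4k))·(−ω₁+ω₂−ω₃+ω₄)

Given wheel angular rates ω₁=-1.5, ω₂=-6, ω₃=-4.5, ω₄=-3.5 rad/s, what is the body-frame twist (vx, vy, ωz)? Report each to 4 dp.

k = lx + ly = 0.15 + 0.12 = 0.2700
ω₁+ω₂+ω₃+ω₄ = -15.5000  →  vx = (0.075/4)·-15.5000 = -0.2906
−ω₁+ω₂+ω₃−ω₄ = -5.5000  →  vy = (0.075/4)·-5.5000 = -0.1031
−ω₁+ω₂−ω₃+ω₄ = -3.5000  →  ωz = (0.075/1.0800)·-3.5000 = -0.2431

(-0.2906, -0.1031, -0.2431)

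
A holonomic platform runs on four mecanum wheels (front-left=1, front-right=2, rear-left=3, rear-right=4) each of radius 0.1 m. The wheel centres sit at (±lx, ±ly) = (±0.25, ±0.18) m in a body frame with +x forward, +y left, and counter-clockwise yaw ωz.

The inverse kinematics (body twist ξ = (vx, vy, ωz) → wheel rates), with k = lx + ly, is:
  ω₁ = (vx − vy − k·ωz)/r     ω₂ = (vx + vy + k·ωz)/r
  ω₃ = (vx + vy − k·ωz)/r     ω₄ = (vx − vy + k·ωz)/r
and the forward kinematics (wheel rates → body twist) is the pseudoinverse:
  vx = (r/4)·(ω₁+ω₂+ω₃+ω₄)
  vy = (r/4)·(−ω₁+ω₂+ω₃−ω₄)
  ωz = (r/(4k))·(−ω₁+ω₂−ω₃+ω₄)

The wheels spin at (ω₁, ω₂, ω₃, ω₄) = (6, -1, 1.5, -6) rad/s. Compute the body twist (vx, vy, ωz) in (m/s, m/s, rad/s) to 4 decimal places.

(0.0125, 0.0125, -0.8430)

k = lx + ly = 0.25 + 0.18 = 0.4300
ω₁+ω₂+ω₃+ω₄ = 0.5000  →  vx = (0.1/4)·0.5000 = 0.0125
−ω₁+ω₂+ω₃−ω₄ = 0.5000  →  vy = (0.1/4)·0.5000 = 0.0125
−ω₁+ω₂−ω₃+ω₄ = -14.5000  →  ωz = (0.1/1.7200)·-14.5000 = -0.8430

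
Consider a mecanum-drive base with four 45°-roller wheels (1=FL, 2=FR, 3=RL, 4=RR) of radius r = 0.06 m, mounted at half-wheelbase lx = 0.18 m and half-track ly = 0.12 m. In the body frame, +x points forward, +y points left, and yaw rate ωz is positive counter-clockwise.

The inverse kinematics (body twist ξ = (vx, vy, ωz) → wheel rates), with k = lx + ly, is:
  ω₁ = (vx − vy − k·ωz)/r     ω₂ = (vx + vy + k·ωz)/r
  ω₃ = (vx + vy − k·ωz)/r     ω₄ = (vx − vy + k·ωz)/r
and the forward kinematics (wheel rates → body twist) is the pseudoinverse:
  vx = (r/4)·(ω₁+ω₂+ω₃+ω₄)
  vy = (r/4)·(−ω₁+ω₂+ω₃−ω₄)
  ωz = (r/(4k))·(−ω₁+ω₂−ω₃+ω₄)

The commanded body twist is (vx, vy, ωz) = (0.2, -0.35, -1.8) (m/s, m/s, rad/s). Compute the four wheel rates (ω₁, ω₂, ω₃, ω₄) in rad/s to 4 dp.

k = lx + ly = 0.18 + 0.12 = 0.3000;  k·ωz = 0.3000·-1.8 = -0.5400
ω₁ (FL) = (vx − vy − k·ωz)/r = 1.0900/0.06 = 18.1667
ω₂ (FR) = (vx + vy + k·ωz)/r = -0.6900/0.06 = -11.5000
ω₃ (RL) = (vx + vy − k·ωz)/r = 0.3900/0.06 = 6.5000
ω₄ (RR) = (vx − vy + k·ωz)/r = 0.0100/0.06 = 0.1667

(18.1667, -11.5000, 6.5000, 0.1667)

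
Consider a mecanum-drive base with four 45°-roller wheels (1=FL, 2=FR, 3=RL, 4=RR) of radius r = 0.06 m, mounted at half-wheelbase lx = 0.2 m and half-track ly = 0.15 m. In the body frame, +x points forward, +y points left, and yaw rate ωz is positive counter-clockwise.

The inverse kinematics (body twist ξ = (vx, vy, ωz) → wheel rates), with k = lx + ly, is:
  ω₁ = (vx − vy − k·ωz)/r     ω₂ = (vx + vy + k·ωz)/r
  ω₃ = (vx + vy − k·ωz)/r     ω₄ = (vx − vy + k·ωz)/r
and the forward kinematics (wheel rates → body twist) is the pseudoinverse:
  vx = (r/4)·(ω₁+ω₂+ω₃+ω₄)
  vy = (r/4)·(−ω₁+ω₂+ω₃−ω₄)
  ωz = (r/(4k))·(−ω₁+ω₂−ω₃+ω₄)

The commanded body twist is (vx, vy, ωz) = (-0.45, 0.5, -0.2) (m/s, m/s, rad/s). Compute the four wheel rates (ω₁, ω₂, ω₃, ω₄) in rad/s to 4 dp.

k = lx + ly = 0.2 + 0.15 = 0.3500;  k·ωz = 0.3500·-0.2 = -0.0700
ω₁ (FL) = (vx − vy − k·ωz)/r = -0.8800/0.06 = -14.6667
ω₂ (FR) = (vx + vy + k·ωz)/r = -0.0200/0.06 = -0.3333
ω₃ (RL) = (vx + vy − k·ωz)/r = 0.1200/0.06 = 2.0000
ω₄ (RR) = (vx − vy + k·ωz)/r = -1.0200/0.06 = -17.0000

(-14.6667, -0.3333, 2.0000, -17.0000)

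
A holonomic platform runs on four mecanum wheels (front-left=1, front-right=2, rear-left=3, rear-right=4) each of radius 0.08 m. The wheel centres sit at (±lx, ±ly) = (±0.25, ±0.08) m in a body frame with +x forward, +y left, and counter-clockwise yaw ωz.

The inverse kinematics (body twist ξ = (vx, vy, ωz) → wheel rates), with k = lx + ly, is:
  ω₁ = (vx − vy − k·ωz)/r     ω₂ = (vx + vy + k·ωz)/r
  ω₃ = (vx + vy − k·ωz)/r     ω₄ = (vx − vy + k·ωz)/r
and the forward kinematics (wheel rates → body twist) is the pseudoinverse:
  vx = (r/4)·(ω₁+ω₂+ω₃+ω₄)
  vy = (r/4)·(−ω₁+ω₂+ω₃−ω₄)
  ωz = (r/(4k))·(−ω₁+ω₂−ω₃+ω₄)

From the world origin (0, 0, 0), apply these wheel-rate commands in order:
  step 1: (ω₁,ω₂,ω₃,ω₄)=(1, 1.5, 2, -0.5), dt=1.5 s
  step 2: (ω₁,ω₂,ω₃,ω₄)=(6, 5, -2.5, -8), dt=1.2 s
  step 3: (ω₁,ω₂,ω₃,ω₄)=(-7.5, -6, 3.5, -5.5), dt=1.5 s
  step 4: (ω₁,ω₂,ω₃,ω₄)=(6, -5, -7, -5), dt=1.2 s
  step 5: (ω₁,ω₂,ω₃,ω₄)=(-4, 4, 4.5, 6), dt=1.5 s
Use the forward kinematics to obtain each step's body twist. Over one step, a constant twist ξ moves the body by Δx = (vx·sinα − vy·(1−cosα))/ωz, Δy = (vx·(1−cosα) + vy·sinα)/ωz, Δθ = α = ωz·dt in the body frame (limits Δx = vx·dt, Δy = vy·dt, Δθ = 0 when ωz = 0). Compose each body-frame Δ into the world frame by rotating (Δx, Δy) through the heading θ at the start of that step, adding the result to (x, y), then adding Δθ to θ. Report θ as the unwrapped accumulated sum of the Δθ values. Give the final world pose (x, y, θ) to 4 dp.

step 1: ξ=(vx,vy,ωz)=(0.0800, 0.0600, -0.1212), dt=1.5 → body Δ=(0.1275, 0.0786, -0.1818) → world pose (0.1275, 0.0786, -0.1818)
step 2: ξ=(vx,vy,ωz)=(0.0100, 0.0900, -0.3939), dt=1.2 → body Δ=(0.0366, 0.1012, -0.4727) → world pose (0.1818, 0.1716, -0.6545)
step 3: ξ=(vx,vy,ωz)=(-0.3100, 0.2100, -0.4545), dt=1.5 → body Δ=(-0.3265, 0.4436, -0.6818) → world pose (0.1929, 0.7223, -1.3364)
step 4: ξ=(vx,vy,ωz)=(-0.2200, -0.2600, -0.5455), dt=1.2 → body Δ=(-0.3441, -0.2068, -0.6545) → world pose (-0.0882, 1.0089, -1.9909)
step 5: ξ=(vx,vy,ωz)=(0.2100, 0.1300, 0.5758), dt=1.5 → body Δ=(0.1982, 0.2994, 0.8636) → world pose (0.1043, 0.7058, -1.1273)

(0.1043, 0.7058, -1.1273)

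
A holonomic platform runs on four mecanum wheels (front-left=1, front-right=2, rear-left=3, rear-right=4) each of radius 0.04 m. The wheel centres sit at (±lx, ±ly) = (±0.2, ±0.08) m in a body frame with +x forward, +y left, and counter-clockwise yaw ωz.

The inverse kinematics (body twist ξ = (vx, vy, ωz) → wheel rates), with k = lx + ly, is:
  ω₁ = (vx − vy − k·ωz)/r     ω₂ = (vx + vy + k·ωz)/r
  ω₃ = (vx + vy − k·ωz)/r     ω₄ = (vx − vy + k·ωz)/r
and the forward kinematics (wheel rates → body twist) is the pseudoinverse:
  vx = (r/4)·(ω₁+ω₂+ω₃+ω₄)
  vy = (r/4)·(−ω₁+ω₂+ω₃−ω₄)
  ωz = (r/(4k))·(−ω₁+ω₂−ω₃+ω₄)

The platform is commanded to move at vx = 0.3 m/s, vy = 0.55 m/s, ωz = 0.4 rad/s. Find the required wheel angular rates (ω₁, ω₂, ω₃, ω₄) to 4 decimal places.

k = lx + ly = 0.2 + 0.08 = 0.2800;  k·ωz = 0.2800·0.4 = 0.1120
ω₁ (FL) = (vx − vy − k·ωz)/r = -0.3620/0.04 = -9.0500
ω₂ (FR) = (vx + vy + k·ωz)/r = 0.9620/0.04 = 24.0500
ω₃ (RL) = (vx + vy − k·ωz)/r = 0.7380/0.04 = 18.4500
ω₄ (RR) = (vx − vy + k·ωz)/r = -0.1380/0.04 = -3.4500

(-9.0500, 24.0500, 18.4500, -3.4500)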